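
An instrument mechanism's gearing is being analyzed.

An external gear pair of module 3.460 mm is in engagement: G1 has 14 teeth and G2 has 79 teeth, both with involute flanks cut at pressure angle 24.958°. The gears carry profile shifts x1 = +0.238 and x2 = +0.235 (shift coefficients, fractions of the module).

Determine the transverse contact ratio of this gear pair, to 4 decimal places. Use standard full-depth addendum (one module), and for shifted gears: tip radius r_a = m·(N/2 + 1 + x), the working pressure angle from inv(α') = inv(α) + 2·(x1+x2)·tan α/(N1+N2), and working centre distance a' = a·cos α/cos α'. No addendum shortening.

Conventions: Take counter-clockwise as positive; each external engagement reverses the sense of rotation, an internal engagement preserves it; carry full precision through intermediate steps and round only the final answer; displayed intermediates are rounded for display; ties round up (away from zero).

single-mesh involute tooth geometry (14T engaging 79T at module 3.460)
base radii: r_b1 = 21.958272, r_b2 = 123.907392
tip radii: r_a1 = 28.503480, r_a2 = 140.943100
inv(α') = inv(24.958°) + 2·(+0.238+0.235)·tan α/(14+79) = 0.03455048  ⇒  α' = 26.14443°
a' = a·cos α / cos α' = 160.8900·cos 24.958°/cos 26.14443° = 162.490714
action lengths: √(r_a1²−r_b1²) = 18.173681, √(r_a2²−r_b2²) = 67.170795
base pitch p_b = π·m·cos α = 9.854849
CR = (18.173681 + 67.170795 − 162.490714·sin 26.14443°)/9.854849 = 1.394776
contact ratio ≈ 1.3948

1.3948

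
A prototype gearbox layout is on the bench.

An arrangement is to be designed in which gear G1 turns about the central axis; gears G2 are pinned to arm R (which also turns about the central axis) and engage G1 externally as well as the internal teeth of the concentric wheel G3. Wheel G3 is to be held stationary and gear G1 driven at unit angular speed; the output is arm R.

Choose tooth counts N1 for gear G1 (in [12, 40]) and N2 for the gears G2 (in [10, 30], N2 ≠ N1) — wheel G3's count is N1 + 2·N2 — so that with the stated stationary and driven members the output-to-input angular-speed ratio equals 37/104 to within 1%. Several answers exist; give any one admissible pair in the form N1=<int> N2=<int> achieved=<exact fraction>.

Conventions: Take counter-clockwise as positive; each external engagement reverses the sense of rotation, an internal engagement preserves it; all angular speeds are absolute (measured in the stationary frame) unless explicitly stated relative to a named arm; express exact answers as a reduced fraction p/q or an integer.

N1=37 N2=15 achieved=37/104

topology: planetary set — design target 37/104, arm = carrier (Willis)
Willis with ω_ring = 0: ω_arm/ω_sun = N1/(N1+N3); set equal to 37/104  ⇒  N3/N1 = 1/(37/104) − 1 = 67/37
N3 = N1 + 2·N2  ⇒  N2/N1 = (N3/N1 − 1)/2 = (67/37 − 1)/2 = 15/37
smallest multiple with N1 ≥ 12 and N2 ≥ 10: k = 1  ⇒  N1 = 1·37 = 37, N2 = 1·15 = 15 (N1 ≤ 40, N2 ≤ 30, N2 ≠ N1 ✓), N3 = 37 + 2·15 = 67
check: N1/(N1+N3) with N1 = 37, N3 = 67 gives 37/104; |achieved − target| = 0 ≤ 37/10400 ✓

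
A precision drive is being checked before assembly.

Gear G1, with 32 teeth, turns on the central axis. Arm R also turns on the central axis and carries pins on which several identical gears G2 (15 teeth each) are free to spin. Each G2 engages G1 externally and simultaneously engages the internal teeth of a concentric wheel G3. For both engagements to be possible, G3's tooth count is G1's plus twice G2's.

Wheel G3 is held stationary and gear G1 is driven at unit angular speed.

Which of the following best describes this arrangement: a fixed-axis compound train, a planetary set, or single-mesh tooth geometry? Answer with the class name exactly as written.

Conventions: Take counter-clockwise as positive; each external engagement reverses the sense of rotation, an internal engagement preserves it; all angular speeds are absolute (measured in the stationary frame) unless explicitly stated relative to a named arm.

recognized (axles ride arm R): planetary set, 32/15/62 teeth
classification: planetary set

planetary set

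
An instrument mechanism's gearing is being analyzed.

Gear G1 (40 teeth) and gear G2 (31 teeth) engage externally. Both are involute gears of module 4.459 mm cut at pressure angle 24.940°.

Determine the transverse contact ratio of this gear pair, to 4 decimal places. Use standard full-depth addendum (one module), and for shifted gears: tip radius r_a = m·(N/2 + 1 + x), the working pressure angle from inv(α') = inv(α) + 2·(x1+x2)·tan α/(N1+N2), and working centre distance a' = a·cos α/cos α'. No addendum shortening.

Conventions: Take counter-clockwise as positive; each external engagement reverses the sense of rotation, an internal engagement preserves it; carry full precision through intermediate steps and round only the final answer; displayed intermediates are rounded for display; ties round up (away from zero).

1.4967

topology: single-mesh involute geometry — m = 4.459, 40T/31T pair
base radii: r_b1 = 80.863952, r_b2 = 62.669563
tip radii: r_a1 = 93.639000, r_a2 = 73.573500
no profile shift: α' = α, a' = a
action lengths: √(r_a1²−r_b1²) = 47.215290, √(r_a2²−r_b2²) = 38.543298
base pitch p_b = π·m·cos α = 12.702080
CR = (47.215290 + 38.543298 − 158.294500·sin 24.94000°)/12.702080 = 1.496661
contact ratio ≈ 1.4967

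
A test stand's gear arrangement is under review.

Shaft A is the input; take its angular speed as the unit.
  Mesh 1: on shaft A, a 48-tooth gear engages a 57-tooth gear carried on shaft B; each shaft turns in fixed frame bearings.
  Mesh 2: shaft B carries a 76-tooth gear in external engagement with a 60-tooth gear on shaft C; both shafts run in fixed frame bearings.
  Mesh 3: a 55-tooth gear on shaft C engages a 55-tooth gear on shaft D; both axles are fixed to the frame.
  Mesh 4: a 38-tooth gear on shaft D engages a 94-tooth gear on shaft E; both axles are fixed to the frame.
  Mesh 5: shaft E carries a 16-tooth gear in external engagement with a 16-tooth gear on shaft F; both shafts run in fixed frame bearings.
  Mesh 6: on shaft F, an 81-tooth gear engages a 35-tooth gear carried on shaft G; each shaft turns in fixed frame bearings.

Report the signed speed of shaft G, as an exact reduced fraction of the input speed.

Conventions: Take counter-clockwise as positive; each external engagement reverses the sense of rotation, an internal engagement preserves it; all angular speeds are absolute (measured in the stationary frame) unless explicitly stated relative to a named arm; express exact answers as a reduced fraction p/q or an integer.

6-mesh fixed-axis compound train (all bearings frame-fixed)
mesh 1 [48T→57T]: |ω|/ω_in = 1×48/57 = 16/19, sense flips to −
mesh 2 [76T→60T]: |ω|/ω_in = (16/19)×76/60 = 16/15, sense flips to +
mesh 3 [55T→55T]: |ω|/ω_in = (16/15)×55/55 = 16/15, sense flips to −
mesh 4 [38T→94T]: |ω|/ω_in = (16/15)×38/94 = 304/705, sense flips to +
mesh 5 [16T→16T]: |ω|/ω_in = (304/705)×16/16 = 304/705, sense flips to −
mesh 6 [81T→35T]: |ω|/ω_in = (304/705)×81/35 = 8208/8225, sense flips to +
signed output speed (× input speed) = 8208/8225

8208/8225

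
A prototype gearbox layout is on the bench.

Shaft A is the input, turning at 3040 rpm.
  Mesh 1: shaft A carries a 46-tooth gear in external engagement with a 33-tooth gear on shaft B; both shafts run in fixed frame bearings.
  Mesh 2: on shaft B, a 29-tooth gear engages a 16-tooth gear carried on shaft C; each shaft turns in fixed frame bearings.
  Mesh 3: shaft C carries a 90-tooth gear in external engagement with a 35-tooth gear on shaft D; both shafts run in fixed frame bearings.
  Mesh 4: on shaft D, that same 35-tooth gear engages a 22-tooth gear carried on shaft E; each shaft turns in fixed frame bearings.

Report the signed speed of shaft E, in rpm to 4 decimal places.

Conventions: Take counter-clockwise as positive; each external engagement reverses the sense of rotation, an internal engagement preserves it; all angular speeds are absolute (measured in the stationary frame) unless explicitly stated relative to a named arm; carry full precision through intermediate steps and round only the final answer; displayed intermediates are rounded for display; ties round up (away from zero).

4-mesh fixed-axis compound train (all bearings frame-fixed)
mesh 1 [46T→33T]: ω = 3040.0000×46/33 = 4237.5758 rpm, sense flips to −
mesh 2 [29T→16T]: ω = 4237.5758×29/16 = 7680.6061 rpm, sense flips to +
mesh 3 [90T→35T]: ω = 7680.6061×90/35 = 19750.1299 rpm, sense flips to −
mesh 4 [35T→22T]: ω = 19750.1299×35/22 = 31420.6612 rpm, sense flips to +
signed output speed = +31420.6612 rpm

+31420.6612 rpm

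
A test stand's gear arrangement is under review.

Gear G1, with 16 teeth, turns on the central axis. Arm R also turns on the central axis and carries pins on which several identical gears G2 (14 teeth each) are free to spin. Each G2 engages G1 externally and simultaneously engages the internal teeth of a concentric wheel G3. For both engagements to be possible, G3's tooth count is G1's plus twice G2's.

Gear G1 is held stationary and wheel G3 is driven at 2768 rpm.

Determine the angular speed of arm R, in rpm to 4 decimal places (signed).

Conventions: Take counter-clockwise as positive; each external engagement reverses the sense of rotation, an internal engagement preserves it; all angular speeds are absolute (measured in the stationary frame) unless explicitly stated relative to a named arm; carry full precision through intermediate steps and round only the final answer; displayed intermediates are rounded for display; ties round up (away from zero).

topology: planetary set — G1 16T / G2 14T / G3 44T, arm = carrier (Willis)
normalise by the input: solve with ω_ring = 1, then scale by 2768 rpm
ring teeth: 16 + 2·14 = 44
16(ω_sun−ω_arm) = −44(ω_ring−ω_arm),  ω_sun = 0, ω_ring = 1
16(0−ω_arm) = −44(1−ω_arm)  ⇒  60·ω_arm = 44  ⇒  ω_arm = 11/15
scale: ω_arm = 11/15 × 2768 rpm = +2029.8667 rpm

+2029.8667 rpm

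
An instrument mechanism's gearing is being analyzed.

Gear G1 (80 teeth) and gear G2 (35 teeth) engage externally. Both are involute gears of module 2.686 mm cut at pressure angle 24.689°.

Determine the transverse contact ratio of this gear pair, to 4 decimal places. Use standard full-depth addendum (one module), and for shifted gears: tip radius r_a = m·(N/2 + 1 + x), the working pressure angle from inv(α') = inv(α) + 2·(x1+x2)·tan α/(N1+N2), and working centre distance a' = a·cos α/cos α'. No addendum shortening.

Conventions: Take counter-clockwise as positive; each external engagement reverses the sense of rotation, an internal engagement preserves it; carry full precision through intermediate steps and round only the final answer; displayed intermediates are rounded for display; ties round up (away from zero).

1.5474

recognized (one external pair, fixed centres): single-mesh tooth geometry, m = 2.686, N1 = 80, N2 = 35
base radii: r_b1 = 97.618736, r_b2 = 42.708197
tip radii: r_a1 = 110.126000, r_a2 = 49.691000
no profile shift: α' = α, a' = a
action lengths: √(r_a1²−r_b1²) = 50.973701, √(r_a2²−r_b2²) = 25.400893
base pitch p_b = π·m·cos α = 7.666958
CR = (50.973701 + 25.400893 − 154.445000·sin 24.68900°)/7.666958 = 1.547427
contact ratio ≈ 1.5474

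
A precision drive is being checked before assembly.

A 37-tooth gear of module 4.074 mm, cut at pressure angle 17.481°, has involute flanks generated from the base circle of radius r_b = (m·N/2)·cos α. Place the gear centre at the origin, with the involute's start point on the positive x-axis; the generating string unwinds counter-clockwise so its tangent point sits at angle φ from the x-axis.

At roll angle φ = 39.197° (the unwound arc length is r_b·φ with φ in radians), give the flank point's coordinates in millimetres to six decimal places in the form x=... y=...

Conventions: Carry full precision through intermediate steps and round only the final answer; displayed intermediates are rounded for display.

x=86.792903 y=7.319198

single-mesh involute tooth geometry (37T wheel at module 4.074)
pitch radius r_p = m·N/2 = 4.074·37/2 = 75.369000
base radius r_b = r_p·cos α = 75.369000·cos 17.481° = 71.888205
roll angle φ = 39.197° = 0.68411671 rad
x = r_b·(cos φ + φ·sin φ) = 86.792903
y = r_b·(sin φ − φ·cos φ) = 7.319198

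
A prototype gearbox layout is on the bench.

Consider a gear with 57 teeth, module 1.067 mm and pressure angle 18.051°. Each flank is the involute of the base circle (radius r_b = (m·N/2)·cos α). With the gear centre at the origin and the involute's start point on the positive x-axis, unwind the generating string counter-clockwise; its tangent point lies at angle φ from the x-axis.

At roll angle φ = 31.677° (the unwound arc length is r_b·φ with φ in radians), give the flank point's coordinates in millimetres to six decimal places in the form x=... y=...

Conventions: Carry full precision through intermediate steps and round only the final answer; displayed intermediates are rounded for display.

recognized (one wheel, involute flank): single-mesh tooth geometry, m = 1.067, N = 57
pitch radius r_p = m·N/2 = 1.067·57/2 = 30.409500
base radius r_b = r_p·cos α = 30.409500·cos 18.051° = 28.912777
roll angle φ = 31.677° = 0.55286795 rad
x = r_b·(cos φ + φ·sin φ) = 32.999586
y = r_b·(sin φ − φ·cos φ) = 1.579427

x=32.999586 y=1.579427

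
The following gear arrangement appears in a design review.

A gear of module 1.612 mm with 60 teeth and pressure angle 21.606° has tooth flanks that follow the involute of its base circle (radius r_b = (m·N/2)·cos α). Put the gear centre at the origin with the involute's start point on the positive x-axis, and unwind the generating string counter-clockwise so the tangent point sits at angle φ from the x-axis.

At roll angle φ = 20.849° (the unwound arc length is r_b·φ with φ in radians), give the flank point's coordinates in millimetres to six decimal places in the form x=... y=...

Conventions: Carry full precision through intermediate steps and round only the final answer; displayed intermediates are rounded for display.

x=47.841058 y=0.712610

single-mesh involute tooth geometry (60T wheel at module 1.612)
pitch radius r_p = m·N/2 = 1.612·60/2 = 48.360000
base radius r_b = r_p·cos α = 48.360000·cos 21.606° = 44.962126
roll angle φ = 20.849° = 0.36388370 rad
x = r_b·(cos φ + φ·sin φ) = 47.841058
y = r_b·(sin φ − φ·cos φ) = 0.712610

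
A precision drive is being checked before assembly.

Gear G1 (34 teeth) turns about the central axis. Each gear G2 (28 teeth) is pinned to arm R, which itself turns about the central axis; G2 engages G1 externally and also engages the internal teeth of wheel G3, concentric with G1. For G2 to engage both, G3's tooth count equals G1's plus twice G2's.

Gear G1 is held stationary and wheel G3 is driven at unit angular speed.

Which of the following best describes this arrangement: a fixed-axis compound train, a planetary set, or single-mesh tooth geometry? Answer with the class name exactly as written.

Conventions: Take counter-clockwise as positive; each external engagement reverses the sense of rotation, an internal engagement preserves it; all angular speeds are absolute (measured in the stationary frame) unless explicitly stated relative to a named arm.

class = planetary set [G3 = 34+2·28 = 90; Willis about the carrier]
classification: planetary set

planetary set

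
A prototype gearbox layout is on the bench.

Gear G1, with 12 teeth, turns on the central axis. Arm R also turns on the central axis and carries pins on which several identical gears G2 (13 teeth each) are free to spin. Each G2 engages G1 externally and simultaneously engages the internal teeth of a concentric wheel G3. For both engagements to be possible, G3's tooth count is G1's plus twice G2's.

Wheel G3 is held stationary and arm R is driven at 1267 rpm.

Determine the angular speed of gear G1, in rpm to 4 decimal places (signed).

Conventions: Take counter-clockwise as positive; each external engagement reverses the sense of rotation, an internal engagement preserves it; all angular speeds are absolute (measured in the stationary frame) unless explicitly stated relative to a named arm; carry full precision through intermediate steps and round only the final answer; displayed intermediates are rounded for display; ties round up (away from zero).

+5279.1667 rpm

topology: planetary set — G1 12T / G2 13T / G3 38T, arm = carrier (Willis)
normalise by the input: solve with ω_arm = 1, then scale by 1267 rpm
ring teeth: 12 + 2·13 = 38
12(ω_sun−ω_arm) = −38(ω_ring−ω_arm),  ω_ring = 0, ω_arm = 1
ω_sun = 1 − (38/12)(0−1) = 25/6
scale: ω_sun = 25/6 × 1267 rpm = +5279.1667 rpm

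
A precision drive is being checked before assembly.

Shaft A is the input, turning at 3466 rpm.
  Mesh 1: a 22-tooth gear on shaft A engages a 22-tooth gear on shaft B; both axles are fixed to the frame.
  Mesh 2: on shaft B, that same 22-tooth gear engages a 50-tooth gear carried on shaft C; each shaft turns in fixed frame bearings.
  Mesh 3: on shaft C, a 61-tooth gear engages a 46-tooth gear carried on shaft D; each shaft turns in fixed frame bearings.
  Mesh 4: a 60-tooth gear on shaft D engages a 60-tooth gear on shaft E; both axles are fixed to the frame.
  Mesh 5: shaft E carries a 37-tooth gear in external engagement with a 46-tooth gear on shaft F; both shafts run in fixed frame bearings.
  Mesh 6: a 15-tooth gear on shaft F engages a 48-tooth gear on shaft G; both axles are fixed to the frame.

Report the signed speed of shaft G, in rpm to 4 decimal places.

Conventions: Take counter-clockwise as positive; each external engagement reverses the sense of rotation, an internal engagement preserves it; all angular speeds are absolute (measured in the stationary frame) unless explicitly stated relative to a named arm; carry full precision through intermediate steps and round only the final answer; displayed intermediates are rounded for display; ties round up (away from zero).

class = fixed-axis compound train [6 meshes; 6 ratios multiply, 6 sense flips]
mesh 1 [22T→22T]: ω = 3466.0000×22/22 = 3466.0000 rpm, sense flips to −
mesh 2 [22T→50T]: ω = 3466.0000×22/50 = 1525.0400 rpm, sense flips to +
mesh 3 [61T→46T]: ω = 1525.0400×61/46 = 2022.3357 rpm, sense flips to −
mesh 4 [60T→60T]: ω = 2022.3357×60/60 = 2022.3357 rpm, sense flips to +
mesh 5 [37T→46T]: ω = 2022.3357×37/46 = 1626.6613 rpm, sense flips to −
mesh 6 [15T→48T]: ω = 1626.6613×15/48 = 508.3317 rpm, sense flips to +
signed output speed = +508.3317 rpm

+508.3317 rpm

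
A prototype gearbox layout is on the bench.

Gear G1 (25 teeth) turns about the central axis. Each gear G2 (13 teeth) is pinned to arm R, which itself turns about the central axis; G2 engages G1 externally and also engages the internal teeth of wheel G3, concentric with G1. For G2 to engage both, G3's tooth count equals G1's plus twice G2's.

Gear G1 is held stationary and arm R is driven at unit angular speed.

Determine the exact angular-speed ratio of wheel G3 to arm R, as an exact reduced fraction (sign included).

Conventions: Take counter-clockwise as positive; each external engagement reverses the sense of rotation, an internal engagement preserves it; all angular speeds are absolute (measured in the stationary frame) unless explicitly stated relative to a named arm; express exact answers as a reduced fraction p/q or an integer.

topology: planetary set — G1 25T / G2 13T / G3 51T, arm = carrier (Willis)
ring teeth: 25 + 2·13 = 51
25(ω_sun−ω_arm) = −51(ω_ring−ω_arm),  ω_sun = 0, ω_arm = 1
ω_ring = 1 − (25/51)(0−1) = 76/51
ω_out/ω_in = 76/51

76/51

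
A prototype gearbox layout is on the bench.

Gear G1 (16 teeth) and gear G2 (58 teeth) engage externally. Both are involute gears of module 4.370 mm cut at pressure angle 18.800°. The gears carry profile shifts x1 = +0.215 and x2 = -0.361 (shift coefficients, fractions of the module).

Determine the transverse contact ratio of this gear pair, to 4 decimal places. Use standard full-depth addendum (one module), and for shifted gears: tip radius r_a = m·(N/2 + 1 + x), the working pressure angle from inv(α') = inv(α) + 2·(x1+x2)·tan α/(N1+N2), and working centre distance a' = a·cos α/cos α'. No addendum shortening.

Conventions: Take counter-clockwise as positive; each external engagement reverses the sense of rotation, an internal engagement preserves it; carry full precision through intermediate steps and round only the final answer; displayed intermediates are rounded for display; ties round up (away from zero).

topology: single-mesh involute geometry — m = 4.370, 16T/58T pair
base radii: r_b1 = 33.094858, r_b2 = 119.968861
tip radii: r_a1 = 40.269550, r_a2 = 129.522430
inv(α') = inv(18.800°) + 2·(+0.215-0.361)·tan α/(16+58) = 0.01096256  ⇒  α' = 18.10899°
a' = a·cos α / cos α' = 161.6900·cos 18.800°/cos 18.10899° = 161.040545
action lengths: √(r_a1²−r_b1²) = 22.942690, √(r_a2²−r_b2²) = 48.821433
base pitch p_b = π·m·cos α = 12.996320
CR = (22.942690 + 48.821433 − 161.040545·sin 18.10899°)/12.996320 = 1.670365
contact ratio ≈ 1.6704

1.6704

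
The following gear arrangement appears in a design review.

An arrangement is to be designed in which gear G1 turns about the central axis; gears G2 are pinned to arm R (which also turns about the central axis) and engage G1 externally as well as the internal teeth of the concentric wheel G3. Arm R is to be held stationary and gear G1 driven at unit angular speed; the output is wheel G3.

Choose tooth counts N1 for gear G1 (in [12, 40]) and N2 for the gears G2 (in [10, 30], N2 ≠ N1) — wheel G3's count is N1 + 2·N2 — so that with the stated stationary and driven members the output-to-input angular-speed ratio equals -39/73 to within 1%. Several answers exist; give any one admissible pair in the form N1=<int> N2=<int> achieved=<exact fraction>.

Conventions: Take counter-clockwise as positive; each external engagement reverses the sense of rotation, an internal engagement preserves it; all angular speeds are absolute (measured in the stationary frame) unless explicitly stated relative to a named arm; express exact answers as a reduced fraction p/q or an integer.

N1=39 N2=17 achieved=-39/73

design class (target -39/73): planetary set
Willis with ω_arm = 0: ω_ring/ω_sun = −N1/N3; set equal to -39/73  ⇒  N3/N1 = −1/(-39/73) = 73/39
N3 = N1 + 2·N2  ⇒  N2/N1 = (N3/N1 − 1)/2 = (73/39 − 1)/2 = 17/39
smallest multiple with N1 ≥ 12 and N2 ≥ 10: k = 1  ⇒  N1 = 1·39 = 39, N2 = 1·17 = 17 (N1 ≤ 40, N2 ≤ 30, N2 ≠ N1 ✓), N3 = 39 + 2·17 = 73
check: −N1/N3 with N1 = 39, N3 = 73 gives -39/73; |achieved − target| = 0 ≤ 39/7300 ✓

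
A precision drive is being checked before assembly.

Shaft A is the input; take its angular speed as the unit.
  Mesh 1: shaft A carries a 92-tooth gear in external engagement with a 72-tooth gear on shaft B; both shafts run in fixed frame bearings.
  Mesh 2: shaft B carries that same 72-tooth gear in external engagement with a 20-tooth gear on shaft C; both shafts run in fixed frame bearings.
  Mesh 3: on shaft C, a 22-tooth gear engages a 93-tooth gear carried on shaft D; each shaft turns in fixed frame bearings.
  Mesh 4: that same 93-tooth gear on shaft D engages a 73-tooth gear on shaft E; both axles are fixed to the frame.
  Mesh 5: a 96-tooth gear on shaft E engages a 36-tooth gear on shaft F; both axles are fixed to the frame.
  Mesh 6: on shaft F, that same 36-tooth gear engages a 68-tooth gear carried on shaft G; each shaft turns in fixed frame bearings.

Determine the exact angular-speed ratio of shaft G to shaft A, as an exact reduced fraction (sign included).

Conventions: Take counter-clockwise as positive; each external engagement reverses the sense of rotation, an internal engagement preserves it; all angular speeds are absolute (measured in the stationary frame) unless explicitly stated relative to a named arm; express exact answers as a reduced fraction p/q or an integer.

12144/6205

class = fixed-axis compound train [6 meshes; 6 ratios multiply, 6 sense flips]
mesh 1 [92T→72T]: running ratio 23/18, sense −
mesh 2 [72T→20T]: running ratio 23/5, sense +
mesh 3 [22T→93T]: running ratio 506/465, sense −
mesh 4 [93T→73T]: running ratio 506/365, sense +
mesh 5 [96T→36T]: running ratio 4048/1095, sense −
mesh 6 [36T→68T]: running ratio 12144/6205, sense +
ω_out/ω_in = 12144/6205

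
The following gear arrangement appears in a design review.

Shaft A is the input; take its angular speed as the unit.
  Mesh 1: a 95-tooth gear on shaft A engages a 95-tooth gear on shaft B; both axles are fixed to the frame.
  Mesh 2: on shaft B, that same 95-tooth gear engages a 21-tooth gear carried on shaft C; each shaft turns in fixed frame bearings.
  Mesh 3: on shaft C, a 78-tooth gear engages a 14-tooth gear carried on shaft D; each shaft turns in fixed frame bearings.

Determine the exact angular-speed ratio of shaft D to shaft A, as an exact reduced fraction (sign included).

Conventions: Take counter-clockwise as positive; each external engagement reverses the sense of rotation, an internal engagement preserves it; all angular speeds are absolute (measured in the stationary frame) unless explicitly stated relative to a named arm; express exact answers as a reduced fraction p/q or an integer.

class = fixed-axis compound train [3 meshes; 3 ratios multiply, 3 sense flips]
mesh 1 [95T→95T]: running ratio 1, sense −
mesh 2 [95T→21T]: running ratio 95/21, sense +
mesh 3 [78T→14T]: running ratio 1235/49, sense −
ω_out/ω_in = -1235/49

-1235/49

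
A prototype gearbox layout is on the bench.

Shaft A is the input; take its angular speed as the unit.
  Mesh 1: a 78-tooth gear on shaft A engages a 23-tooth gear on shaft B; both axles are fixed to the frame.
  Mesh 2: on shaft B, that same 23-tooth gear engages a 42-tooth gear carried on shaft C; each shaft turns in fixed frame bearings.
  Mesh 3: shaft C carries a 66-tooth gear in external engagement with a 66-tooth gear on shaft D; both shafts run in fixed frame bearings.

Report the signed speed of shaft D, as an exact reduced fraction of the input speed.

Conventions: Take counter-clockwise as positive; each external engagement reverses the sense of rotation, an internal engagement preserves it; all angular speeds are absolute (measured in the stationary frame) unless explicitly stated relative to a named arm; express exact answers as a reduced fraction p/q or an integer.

3-mesh fixed-axis compound train (all bearings frame-fixed)
mesh 1 [78T→23T]: |ω|/ω_in = 1×78/23 = 78/23, sense flips to −
mesh 2 [23T→42T]: |ω|/ω_in = (78/23)×23/42 = 13/7, sense flips to +
mesh 3 [66T→66T]: |ω|/ω_in = (13/7)×66/66 = 13/7, sense flips to −
signed output speed (× input speed) = -13/7

-13/7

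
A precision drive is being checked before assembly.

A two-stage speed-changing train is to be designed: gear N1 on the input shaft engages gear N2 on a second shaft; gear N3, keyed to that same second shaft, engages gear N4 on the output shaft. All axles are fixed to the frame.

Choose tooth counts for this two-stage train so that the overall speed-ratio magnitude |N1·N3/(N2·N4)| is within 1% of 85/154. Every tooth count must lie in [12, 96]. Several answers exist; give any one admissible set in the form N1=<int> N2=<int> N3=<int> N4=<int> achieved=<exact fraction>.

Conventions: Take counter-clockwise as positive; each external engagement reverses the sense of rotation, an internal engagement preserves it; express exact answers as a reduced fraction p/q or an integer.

2-stage fixed-axis compound train for ratio 85/154
target = 85/154 in lowest terms: an exact hit needs N1·N3 = k·85 and N2·N4 = k·154 for one integer k, every count in [12, 96]; additionally prefer no 1:1 stage (N1 ≠ N2, N3 ≠ N4)
k = 1…2: no 1:1-free in-range split of k·85 and k·154 into factor pairs; take k = 3
k = 3: N1·N3 = 255 = 15·17, N2·N4 = 462 = 14·33
achieved = 15·17/(14·33) = 85/154; |achieved − target| = 0 ≤ 17/3080 ✓

N1=15 N2=14 N3=17 N4=33 achieved=85/154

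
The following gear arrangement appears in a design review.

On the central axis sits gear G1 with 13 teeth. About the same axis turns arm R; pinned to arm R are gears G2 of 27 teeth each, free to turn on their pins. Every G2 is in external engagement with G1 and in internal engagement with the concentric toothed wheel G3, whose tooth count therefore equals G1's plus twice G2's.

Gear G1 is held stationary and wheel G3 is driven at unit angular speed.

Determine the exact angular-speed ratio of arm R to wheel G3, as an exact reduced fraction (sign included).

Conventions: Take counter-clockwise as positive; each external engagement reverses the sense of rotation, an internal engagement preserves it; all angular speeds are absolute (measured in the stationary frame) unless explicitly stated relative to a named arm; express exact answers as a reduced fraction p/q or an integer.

67/80

recognized (axles ride arm R): planetary set, 13/27/67 teeth
ring teeth: 13 + 2·27 = 67
13(ω_sun−ω_arm) = −67(ω_ring−ω_arm),  ω_sun = 0, ω_ring = 1
13(0−ω_arm) = −67(1−ω_arm)  ⇒  80·ω_arm = 67  ⇒  ω_arm = 67/80
ω_out/ω_in = 67/80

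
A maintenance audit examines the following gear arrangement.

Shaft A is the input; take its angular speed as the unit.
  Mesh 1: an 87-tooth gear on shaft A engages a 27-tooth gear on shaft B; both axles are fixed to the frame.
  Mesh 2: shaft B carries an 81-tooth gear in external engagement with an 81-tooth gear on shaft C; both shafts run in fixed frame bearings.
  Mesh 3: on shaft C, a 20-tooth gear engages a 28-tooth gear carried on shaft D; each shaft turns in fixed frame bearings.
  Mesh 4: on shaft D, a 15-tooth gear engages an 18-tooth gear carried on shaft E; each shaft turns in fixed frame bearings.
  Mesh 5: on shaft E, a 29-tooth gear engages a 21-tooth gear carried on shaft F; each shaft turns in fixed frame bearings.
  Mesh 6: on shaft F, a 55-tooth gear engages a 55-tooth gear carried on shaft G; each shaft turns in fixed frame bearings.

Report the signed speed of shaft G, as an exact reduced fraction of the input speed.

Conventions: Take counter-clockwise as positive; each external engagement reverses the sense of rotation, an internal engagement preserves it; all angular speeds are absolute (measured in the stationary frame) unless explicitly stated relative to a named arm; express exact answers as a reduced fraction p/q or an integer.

21025/7938

6-mesh fixed-axis compound train (all bearings frame-fixed)
mesh 1 [87T→27T]: |ω|/ω_in = 1×87/27 = 29/9, sense flips to −
mesh 2 [81T→81T]: |ω|/ω_in = (29/9)×81/81 = 29/9, sense flips to +
mesh 3 [20T→28T]: |ω|/ω_in = (29/9)×20/28 = 145/63, sense flips to −
mesh 4 [15T→18T]: |ω|/ω_in = (145/63)×15/18 = 725/378, sense flips to +
mesh 5 [29T→21T]: |ω|/ω_in = (725/378)×29/21 = 21025/7938, sense flips to −
mesh 6 [55T→55T]: |ω|/ω_in = (21025/7938)×55/55 = 21025/7938, sense flips to +
signed output speed (× input speed) = 21025/7938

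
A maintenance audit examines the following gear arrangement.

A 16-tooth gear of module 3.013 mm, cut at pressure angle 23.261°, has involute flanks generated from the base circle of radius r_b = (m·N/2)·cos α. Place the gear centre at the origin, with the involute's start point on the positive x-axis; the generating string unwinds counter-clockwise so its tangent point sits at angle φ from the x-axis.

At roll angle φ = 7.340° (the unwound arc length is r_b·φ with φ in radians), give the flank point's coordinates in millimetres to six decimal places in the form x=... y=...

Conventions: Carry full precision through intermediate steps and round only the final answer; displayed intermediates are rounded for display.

x=22.325685 y=0.015494

single-mesh involute tooth geometry (16T wheel at module 3.013)
pitch radius r_p = m·N/2 = 3.013·16/2 = 24.104000
base radius r_b = r_p·cos α = 24.104000·cos 23.261° = 22.144716
roll angle φ = 7.340° = 0.12810717 rad
x = r_b·(cos φ + φ·sin φ) = 22.325685
y = r_b·(sin φ − φ·cos φ) = 0.015494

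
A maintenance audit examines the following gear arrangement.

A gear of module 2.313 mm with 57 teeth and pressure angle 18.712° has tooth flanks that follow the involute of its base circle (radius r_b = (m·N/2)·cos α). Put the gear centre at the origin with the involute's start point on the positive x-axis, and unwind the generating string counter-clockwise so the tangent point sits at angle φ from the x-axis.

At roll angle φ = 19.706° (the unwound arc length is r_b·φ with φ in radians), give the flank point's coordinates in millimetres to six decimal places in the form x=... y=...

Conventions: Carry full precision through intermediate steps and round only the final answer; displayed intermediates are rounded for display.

single-mesh involute tooth geometry (57T wheel at module 2.313)
pitch radius r_p = m·N/2 = 2.313·57/2 = 65.920500
base radius r_b = r_p·cos α = 65.920500·cos 18.712° = 62.436147
roll angle φ = 19.706° = 0.34393458 rad
x = r_b·(cos φ + φ·sin φ) = 66.020473
y = r_b·(sin φ − φ·cos φ) = 0.836751

x=66.020473 y=0.836751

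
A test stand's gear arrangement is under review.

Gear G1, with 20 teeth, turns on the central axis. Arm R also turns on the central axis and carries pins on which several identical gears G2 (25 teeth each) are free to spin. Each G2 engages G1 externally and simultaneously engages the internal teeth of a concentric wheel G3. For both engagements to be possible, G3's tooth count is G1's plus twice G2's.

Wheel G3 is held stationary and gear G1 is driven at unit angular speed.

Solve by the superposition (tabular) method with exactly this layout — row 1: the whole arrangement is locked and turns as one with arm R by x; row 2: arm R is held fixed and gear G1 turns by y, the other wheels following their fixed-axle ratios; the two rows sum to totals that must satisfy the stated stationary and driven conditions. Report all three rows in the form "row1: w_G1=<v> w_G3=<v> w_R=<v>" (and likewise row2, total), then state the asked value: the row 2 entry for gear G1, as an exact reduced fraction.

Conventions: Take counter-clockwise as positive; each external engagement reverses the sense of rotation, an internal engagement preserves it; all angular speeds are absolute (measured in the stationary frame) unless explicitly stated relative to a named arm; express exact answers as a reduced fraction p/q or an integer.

row1: w_G1=2/9 w_G3=2/9 w_R=2/9
row2: w_G1=7/9 w_G3=-2/9 w_R=0
total: w_G1=1 w_G3=0 w_R=2/9
asked value: 7/9

topology: planetary set — G1 20T / G2 25T / G3 70T, arm = carrier (Willis)
row 1 — lock + rotate with arm: ω_sun = ω_ring = ω_arm = x
row 2: sun turns y, ring = −(20/70)·y, arm 0
boundary: total ω_ring = x − (20/70)·y = 0 and total ω_sun = x + y = 1  ⇒  y = 7/9, x = 2/9
row 2 ring = −(20/70)·7/9 = -2/9
totals (row 1 + row 2): sun 2/9 + 7/9 = 1, ring 2/9 + (-2/9) = 0, arm 2/9 + 0 = 2/9
asked cell (row2, sun) = 7/9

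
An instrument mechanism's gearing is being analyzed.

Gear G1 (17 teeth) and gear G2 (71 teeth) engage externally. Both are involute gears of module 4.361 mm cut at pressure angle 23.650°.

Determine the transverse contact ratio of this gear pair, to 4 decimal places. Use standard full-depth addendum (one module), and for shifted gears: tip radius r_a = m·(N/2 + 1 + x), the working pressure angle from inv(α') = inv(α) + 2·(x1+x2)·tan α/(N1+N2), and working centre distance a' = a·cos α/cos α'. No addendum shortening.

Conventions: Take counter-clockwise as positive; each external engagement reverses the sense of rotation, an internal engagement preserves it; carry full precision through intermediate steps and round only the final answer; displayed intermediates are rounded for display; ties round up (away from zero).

single-mesh involute tooth geometry (17T engaging 71T at module 4.361)
base radii: r_b1 = 33.955228, r_b2 = 141.813012
tip radii: r_a1 = 41.429500, r_a2 = 159.176500
no profile shift: α' = α, a' = a
action lengths: √(r_a1²−r_b1²) = 23.737016, √(r_a2²−r_b2²) = 72.292653
base pitch p_b = π·m·cos α = 12.549823
CR = (23.737016 + 72.292653 − 191.884000·sin 23.65000°)/12.549823 = 1.518402
contact ratio ≈ 1.5184

1.5184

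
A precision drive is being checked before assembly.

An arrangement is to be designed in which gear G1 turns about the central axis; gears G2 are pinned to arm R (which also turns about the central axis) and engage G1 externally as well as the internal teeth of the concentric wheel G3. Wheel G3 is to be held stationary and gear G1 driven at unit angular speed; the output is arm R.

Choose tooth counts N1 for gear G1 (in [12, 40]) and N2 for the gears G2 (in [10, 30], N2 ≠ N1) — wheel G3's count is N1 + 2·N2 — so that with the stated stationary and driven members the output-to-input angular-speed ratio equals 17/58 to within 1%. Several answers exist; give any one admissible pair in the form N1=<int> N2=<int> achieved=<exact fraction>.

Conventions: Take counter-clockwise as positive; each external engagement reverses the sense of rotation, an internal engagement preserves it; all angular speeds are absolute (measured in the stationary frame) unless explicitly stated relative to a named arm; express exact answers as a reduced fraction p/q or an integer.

class = planetary set [ratio 17/58 wanted; Willis about the carrier]
Willis with ω_ring = 0: ω_arm/ω_sun = N1/(N1+N3); set equal to 17/58  ⇒  N3/N1 = 1/(17/58) − 1 = 41/17
N3 = N1 + 2·N2  ⇒  N2/N1 = (N3/N1 − 1)/2 = (41/17 − 1)/2 = 12/17
smallest multiple with N1 ≥ 12 and N2 ≥ 10: k = 1  ⇒  N1 = 1·17 = 17, N2 = 1·12 = 12 (N1 ≤ 40, N2 ≤ 30, N2 ≠ N1 ✓), N3 = 17 + 2·12 = 41
check: N1/(N1+N3) with N1 = 17, N3 = 41 gives 17/58; |achieved − target| = 0 ≤ 17/5800 ✓

N1=17 N2=12 achieved=17/58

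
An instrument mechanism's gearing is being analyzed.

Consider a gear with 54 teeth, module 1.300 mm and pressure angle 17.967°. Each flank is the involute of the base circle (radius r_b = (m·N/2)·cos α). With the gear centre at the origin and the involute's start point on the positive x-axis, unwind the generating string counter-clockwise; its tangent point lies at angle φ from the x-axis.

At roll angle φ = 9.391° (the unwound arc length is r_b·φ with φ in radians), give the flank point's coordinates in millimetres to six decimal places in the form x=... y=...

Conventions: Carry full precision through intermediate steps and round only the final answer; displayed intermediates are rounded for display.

x=33.833798 y=0.048874

topology: single-mesh involute geometry — m = 1.300, N = 54
pitch radius r_p = m·N/2 = 1.300·54/2 = 35.100000
base radius r_b = r_p·cos α = 35.100000·cos 17.967° = 33.388325
roll angle φ = 9.391° = 0.16390387 rad
x = r_b·(cos φ + φ·sin φ) = 33.833798
y = r_b·(sin φ − φ·cos φ) = 0.048874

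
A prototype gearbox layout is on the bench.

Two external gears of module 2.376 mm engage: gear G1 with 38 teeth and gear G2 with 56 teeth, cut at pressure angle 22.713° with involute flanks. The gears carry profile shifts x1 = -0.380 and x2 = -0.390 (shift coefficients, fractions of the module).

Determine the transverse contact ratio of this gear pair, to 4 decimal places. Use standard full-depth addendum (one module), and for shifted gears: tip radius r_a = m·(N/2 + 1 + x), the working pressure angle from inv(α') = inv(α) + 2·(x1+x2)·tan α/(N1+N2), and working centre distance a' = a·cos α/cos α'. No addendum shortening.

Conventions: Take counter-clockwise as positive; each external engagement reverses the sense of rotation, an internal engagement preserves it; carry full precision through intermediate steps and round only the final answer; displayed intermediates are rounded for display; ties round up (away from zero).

recognized (one external pair, fixed centres): single-mesh tooth geometry, m = 2.376, N1 = 38, N2 = 56
base radii: r_b1 = 41.643106, r_b2 = 61.368787
tip radii: r_a1 = 46.617120, r_a2 = 67.977360
inv(α') = inv(22.713°) + 2·(-0.380-0.390)·tan α/(38+56) = 0.01530153  ⇒  α' = 20.17019°
a' = a·cos α / cos α' = 111.6720·cos 22.713°/cos 20.17019° = 109.742096
action lengths: √(r_a1²−r_b1²) = 20.952509, √(r_a2²−r_b2²) = 29.236850
base pitch p_b = π·m·cos α = 6.885562
CR = (20.952509 + 29.236850 − 109.742096·sin 20.17019°)/6.885562 = 1.793492
contact ratio ≈ 1.7935

1.7935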